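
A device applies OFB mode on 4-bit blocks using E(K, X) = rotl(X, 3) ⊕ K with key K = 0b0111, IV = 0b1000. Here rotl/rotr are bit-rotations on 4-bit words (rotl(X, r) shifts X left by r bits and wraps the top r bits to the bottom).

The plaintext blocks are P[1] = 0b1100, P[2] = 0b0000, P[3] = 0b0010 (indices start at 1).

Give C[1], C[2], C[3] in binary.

OFB encryption: S_i = E(K, S_{i−1}) with S_{0} = IV; C_i = P_i ⊕ S_i.
C[1]: S = E(K, 0b1000) = 0b0011; 0b1100 ⊕ 0b0011 = 0b1111.
C[2]: S = E(K, 0b0011) = 0b1110; 0b0000 ⊕ 0b1110 = 0b1110.
C[3]: S = E(K, 0b1110) = 0b0000; 0b0010 ⊕ 0b0000 = 0b0010.

C[1] = 0b1111, C[2] = 0b1110, C[3] = 0b0010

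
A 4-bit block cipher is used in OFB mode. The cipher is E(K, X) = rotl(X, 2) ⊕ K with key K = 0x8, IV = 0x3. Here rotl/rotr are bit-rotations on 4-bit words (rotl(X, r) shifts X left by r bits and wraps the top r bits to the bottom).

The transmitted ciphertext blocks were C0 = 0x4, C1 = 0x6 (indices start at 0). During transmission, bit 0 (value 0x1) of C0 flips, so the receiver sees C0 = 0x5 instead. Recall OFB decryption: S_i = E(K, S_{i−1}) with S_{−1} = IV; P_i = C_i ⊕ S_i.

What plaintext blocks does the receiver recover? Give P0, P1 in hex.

Only C0 changed, to 0x5. In OFB, a change in C_i flips the same bit in P_i only; the keystream is unaffected. Decrypting the received ciphertext:
P0: S = E(K, 0x3) = 0x4; 0x5 ⊕ 0x4 = 0x1.
P1: S = E(K, 0x4) = 0x9; 0x6 ⊕ 0x9 = 0xF.
Blocks that differ from the original plaintext: P0.

P0 = 0x1, P1 = 0xF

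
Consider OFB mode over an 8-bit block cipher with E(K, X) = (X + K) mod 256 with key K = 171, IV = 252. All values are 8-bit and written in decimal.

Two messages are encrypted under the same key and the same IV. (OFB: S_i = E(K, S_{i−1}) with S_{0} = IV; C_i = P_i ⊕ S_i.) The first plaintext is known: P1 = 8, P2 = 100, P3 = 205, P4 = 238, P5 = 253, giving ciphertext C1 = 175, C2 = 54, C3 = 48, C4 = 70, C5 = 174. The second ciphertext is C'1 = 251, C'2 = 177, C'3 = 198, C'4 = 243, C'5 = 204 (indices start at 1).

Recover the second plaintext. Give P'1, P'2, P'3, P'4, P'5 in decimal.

In OFB with a reused IV, both messages share the same keystream S_i, so C_i ⊕ C'_i = P_i ⊕ P'_i and thus P'_i = P_i ⊕ C_i ⊕ C'_i.
P'1: 8 ⊕ 175 ⊕ 251 = 92.
P'2: 100 ⊕ 54 ⊕ 177 = 227.
P'3: 205 ⊕ 48 ⊕ 198 = 59.
P'4: 238 ⊕ 70 ⊕ 243 = 91.
P'5: 253 ⊕ 174 ⊕ 204 = 159.

P'1 = 92, P'2 = 227, P'3 = 59, P'4 = 91, P'5 = 159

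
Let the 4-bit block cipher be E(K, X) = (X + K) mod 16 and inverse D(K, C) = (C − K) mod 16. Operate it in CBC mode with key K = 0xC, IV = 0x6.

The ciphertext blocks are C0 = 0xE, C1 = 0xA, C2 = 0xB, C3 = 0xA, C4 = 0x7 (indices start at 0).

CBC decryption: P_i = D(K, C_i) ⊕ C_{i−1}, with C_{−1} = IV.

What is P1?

P1: D(K, 0xA) = 0xE; 0xE ⊕ 0xE = 0x0.

P1 = 0x0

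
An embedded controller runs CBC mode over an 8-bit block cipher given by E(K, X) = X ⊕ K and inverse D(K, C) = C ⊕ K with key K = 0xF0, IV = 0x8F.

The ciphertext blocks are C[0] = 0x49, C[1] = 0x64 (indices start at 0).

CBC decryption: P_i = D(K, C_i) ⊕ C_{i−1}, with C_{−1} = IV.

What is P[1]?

P[1]: D(K, 0x64) = 0x94; 0x94 ⊕ 0x49 = 0xDD.

P[1] = 0xDD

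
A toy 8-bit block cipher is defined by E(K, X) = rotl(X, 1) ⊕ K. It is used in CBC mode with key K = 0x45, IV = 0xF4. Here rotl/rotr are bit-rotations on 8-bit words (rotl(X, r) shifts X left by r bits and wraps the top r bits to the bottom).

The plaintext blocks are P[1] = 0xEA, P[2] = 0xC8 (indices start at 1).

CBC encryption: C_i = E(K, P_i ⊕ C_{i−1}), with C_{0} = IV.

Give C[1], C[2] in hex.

C[1] = 0x79, C[2] = 0x26

C[1]: P[1] ⊕ 0xF4 = 0x1E; E(K, 0x1E) = 0x79.
C[2]: P[2] ⊕ 0x79 = 0xB1; E(K, 0xB1) = 0x26.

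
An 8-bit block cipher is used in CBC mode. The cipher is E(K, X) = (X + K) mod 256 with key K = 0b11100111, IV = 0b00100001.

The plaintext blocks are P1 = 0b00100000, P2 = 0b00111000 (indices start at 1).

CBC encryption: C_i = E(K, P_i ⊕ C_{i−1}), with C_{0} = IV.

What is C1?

C1 = 0b11101000

C1: P1 ⊕ 0b00100001 = 0b00000001; E(K, 0b00000001) = 0b11101000.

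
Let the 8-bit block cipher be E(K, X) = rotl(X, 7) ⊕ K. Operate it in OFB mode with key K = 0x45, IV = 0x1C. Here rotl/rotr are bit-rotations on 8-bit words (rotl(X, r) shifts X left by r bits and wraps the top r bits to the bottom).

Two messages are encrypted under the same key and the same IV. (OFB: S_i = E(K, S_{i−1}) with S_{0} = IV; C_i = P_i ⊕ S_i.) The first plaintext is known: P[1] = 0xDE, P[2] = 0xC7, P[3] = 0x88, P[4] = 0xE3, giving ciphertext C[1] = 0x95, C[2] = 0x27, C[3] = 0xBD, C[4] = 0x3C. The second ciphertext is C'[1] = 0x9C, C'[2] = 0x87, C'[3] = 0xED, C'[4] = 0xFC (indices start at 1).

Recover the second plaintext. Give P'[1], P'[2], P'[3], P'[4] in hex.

P'[1] = 0xD7, P'[2] = 0x67, P'[3] = 0xD8, P'[4] = 0x23

In OFB with a reused IV, both messages share the same keystream S_i, so C_i ⊕ C'_i = P_i ⊕ P'_i and thus P'_i = P_i ⊕ C_i ⊕ C'_i.
P'[1]: 0xDE ⊕ 0x95 ⊕ 0x9C = 0xD7.
P'[2]: 0xC7 ⊕ 0x27 ⊕ 0x87 = 0x67.
P'[3]: 0x88 ⊕ 0xBD ⊕ 0xED = 0xD8.
P'[4]: 0xE3 ⊕ 0x3C ⊕ 0xFC = 0x23.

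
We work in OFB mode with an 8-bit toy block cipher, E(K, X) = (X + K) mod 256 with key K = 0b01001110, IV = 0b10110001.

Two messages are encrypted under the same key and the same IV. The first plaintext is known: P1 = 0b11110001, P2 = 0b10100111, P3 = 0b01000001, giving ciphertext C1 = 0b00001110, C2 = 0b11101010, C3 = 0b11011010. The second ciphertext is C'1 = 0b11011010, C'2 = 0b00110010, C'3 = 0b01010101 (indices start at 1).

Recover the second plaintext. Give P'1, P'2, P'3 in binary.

In OFB with a reused IV, both messages share the same keystream S_i, so C_i ⊕ C'_i = P_i ⊕ P'_i and thus P'_i = P_i ⊕ C_i ⊕ C'_i.
P'1: 0b11110001 ⊕ 0b00001110 ⊕ 0b11011010 = 0b00100101.
P'2: 0b10100111 ⊕ 0b11101010 ⊕ 0b00110010 = 0b01111111.
P'3: 0b01000001 ⊕ 0b11011010 ⊕ 0b01010101 = 0b11001110.

P'1 = 0b00100101, P'2 = 0b01111111, P'3 = 0b11001110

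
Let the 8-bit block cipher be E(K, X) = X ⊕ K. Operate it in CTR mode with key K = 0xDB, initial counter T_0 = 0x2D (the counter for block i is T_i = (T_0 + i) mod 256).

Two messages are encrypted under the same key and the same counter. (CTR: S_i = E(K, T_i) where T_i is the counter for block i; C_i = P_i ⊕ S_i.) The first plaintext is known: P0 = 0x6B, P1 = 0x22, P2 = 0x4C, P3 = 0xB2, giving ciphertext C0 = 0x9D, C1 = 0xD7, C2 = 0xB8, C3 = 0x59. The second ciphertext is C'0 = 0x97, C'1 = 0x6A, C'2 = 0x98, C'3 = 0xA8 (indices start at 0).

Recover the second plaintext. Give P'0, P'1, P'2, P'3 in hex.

In CTR with a reused counter, both messages share the same keystream S_i, so C_i ⊕ C'_i = P_i ⊕ P'_i and thus P'_i = P_i ⊕ C_i ⊕ C'_i.
P'0: 0x6B ⊕ 0x9D ⊕ 0x97 = 0x61.
P'1: 0x22 ⊕ 0xD7 ⊕ 0x6A = 0x9F.
P'2: 0x4C ⊕ 0xB8 ⊕ 0x98 = 0x6C.
P'3: 0xB2 ⊕ 0x59 ⊕ 0xA8 = 0x43.

P'0 = 0x61, P'1 = 0x9F, P'2 = 0x6C, P'3 = 0x43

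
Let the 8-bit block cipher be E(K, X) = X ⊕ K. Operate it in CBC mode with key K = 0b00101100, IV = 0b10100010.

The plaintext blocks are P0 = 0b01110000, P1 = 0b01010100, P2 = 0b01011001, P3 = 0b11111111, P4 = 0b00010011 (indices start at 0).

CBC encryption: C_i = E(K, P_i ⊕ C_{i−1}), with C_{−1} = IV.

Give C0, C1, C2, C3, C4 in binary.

C0: P0 ⊕ 0b10100010 = 0b11010010; E(K, 0b11010010) = 0b11111110.
C1: P1 ⊕ 0b11111110 = 0b10101010; E(K, 0b10101010) = 0b10000110.
C2: P2 ⊕ 0b10000110 = 0b11011111; E(K, 0b11011111) = 0b11110011.
C3: P3 ⊕ 0b11110011 = 0b00001100; E(K, 0b00001100) = 0b00100000.
C4: P4 ⊕ 0b00100000 = 0b00110011; E(K, 0b00110011) = 0b00011111.

C0 = 0b11111110, C1 = 0b10000110, C2 = 0b11110011, C3 = 0b00100000, C4 = 0b00011111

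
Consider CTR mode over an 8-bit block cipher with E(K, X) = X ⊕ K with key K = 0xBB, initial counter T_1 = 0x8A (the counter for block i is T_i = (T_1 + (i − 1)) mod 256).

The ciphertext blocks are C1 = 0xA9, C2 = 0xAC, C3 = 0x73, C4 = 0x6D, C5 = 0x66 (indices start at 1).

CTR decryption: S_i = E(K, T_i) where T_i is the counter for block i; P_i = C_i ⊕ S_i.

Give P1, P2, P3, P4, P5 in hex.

P1 = 0x98, P2 = 0x9C, P3 = 0x44, P4 = 0x5B, P5 = 0x53

P1: T = 0x8A, S = E(K, T) = 0x31; 0xA9 ⊕ 0x31 = 0x98.
P2: T = 0x8B, S = E(K, T) = 0x30; 0xAC ⊕ 0x30 = 0x9C.
P3: T = 0x8C, S = E(K, T) = 0x37; 0x73 ⊕ 0x37 = 0x44.
P4: T = 0x8D, S = E(K, T) = 0x36; 0x6D ⊕ 0x36 = 0x5B.
P5: T = 0x8E, S = E(K, T) = 0x35; 0x66 ⊕ 0x35 = 0x53.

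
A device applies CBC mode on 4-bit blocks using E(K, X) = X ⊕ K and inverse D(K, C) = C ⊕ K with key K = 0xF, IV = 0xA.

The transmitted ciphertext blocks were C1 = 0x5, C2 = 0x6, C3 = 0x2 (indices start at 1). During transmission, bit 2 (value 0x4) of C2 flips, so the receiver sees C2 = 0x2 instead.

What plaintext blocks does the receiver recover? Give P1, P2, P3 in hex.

CBC decryption: P_i = D(K, C_i) ⊕ C_{i−1}, with C_{0} = IV.
Only C2 changed, to 0x2. In CBC, a change in C_i garbles P_i and flips the same bit in P_{i+1}. Decrypting the received ciphertext:
P1: D(K, 0x5) = 0xA; 0xA ⊕ 0xA = 0x0.
P2: D(K, 0x2) = 0xD; 0xD ⊕ 0x5 = 0x8.
P3: D(K, 0x2) = 0xD; 0xD ⊕ 0x2 = 0xF.
Blocks that differ from the original plaintext: P2, P3.

P1 = 0x0, P2 = 0x8, P3 = 0xF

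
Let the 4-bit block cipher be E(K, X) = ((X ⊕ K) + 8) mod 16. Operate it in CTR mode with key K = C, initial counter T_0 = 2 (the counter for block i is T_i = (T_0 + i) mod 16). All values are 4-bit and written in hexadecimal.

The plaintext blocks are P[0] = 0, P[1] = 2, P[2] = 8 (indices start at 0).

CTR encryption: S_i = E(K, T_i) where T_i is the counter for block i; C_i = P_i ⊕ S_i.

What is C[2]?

C[2] = 8

C[0]: T = 2, S = E(K, T) = 6; 0 ⊕ 6 = 6.
C[1]: T = 3, S = E(K, T) = 7; 2 ⊕ 7 = 5.
C[2]: T = 4, S = E(K, T) = 0; 8 ⊕ 0 = 8.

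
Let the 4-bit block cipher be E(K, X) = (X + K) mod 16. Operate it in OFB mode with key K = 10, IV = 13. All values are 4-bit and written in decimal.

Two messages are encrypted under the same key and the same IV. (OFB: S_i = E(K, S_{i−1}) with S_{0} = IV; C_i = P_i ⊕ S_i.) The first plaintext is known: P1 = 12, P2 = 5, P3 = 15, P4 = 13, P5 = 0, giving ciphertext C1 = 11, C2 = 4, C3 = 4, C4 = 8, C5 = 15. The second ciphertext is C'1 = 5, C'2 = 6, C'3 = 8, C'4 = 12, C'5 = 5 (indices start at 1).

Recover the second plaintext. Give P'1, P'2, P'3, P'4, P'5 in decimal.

In OFB with a reused IV, both messages share the same keystream S_i, so C_i ⊕ C'_i = P_i ⊕ P'_i and thus P'_i = P_i ⊕ C_i ⊕ C'_i.
P'1: 12 ⊕ 11 ⊕ 5 = 2.
P'2: 5 ⊕ 4 ⊕ 6 = 7.
P'3: 15 ⊕ 4 ⊕ 8 = 3.
P'4: 13 ⊕ 8 ⊕ 12 = 9.
P'5: 0 ⊕ 15 ⊕ 5 = 10.

P'1 = 2, P'2 = 7, P'3 = 3, P'4 = 9, P'5 = 10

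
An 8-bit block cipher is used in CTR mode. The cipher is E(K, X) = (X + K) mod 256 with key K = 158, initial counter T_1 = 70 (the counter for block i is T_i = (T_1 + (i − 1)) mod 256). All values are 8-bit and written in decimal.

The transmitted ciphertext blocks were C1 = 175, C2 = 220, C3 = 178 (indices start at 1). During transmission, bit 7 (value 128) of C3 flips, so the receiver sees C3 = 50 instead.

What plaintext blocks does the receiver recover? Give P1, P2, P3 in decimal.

CTR decryption: S_i = E(K, T_i) where T_i is the counter for block i; P_i = C_i ⊕ S_i.
Only C3 changed, to 50. In CTR, a change in C_i flips the same bit in P_i only; the keystream is unaffected. Decrypting the received ciphertext:
P1: T = 70, S = E(K, T) = 228; 175 ⊕ 228 = 75.
P2: T = 71, S = E(K, T) = 229; 220 ⊕ 229 = 57.
P3: T = 72, S = E(K, T) = 230; 50 ⊕ 230 = 212.
Blocks that differ from the original plaintext: P3.

P1 = 75, P2 = 57, P3 = 212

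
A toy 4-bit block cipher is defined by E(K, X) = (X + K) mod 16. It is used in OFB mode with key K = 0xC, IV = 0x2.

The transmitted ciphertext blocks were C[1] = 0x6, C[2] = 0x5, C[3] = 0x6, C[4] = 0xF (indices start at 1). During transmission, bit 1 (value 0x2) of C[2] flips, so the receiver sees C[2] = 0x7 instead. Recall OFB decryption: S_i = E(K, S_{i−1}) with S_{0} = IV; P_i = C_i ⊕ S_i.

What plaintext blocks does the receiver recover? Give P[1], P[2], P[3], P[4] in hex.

Only C[2] changed, to 0x7. In OFB, a change in C_i flips the same bit in P_i only; the keystream is unaffected. Decrypting the received ciphertext:
P[1]: S = E(K, 0x2) = 0xE; 0x6 ⊕ 0xE = 0x8.
P[2]: S = E(K, 0xE) = 0xA; 0x7 ⊕ 0xA = 0xD.
P[3]: S = E(K, 0xA) = 0x6; 0x6 ⊕ 0x6 = 0x0.
P[4]: S = E(K, 0x6) = 0x2; 0xF ⊕ 0x2 = 0xD.
Blocks that differ from the original plaintext: P[2].

P[1] = 0x8, P[2] = 0xD, P[3] = 0x0, P[4] = 0xD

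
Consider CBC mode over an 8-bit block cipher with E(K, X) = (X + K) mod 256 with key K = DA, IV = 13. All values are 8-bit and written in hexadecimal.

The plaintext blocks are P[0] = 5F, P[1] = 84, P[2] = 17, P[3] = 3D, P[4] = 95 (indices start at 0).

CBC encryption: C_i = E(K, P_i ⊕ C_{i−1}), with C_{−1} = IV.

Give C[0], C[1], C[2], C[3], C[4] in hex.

C[0] = 26, C[1] = 7C, C[2] = 45, C[3] = 52, C[4] = A1

C[0]: P[0] ⊕ 13 = 4C; E(K, 4C) = 26.
C[1]: P[1] ⊕ 26 = A2; E(K, A2) = 7C.
C[2]: P[2] ⊕ 7C = 6B; E(K, 6B) = 45.
C[3]: P[3] ⊕ 45 = 78; E(K, 78) = 52.
C[4]: P[4] ⊕ 52 = C7; E(K, C7) = A1.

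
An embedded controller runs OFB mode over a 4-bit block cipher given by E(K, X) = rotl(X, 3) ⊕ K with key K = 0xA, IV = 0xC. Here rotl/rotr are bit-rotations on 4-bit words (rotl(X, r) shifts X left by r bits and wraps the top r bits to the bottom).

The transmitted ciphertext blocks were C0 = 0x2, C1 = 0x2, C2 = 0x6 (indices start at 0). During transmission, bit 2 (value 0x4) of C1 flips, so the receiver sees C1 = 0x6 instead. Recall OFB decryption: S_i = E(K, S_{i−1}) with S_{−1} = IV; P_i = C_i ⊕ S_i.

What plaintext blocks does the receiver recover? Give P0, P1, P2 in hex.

P0 = 0xE, P1 = 0xA, P2 = 0xA

Only C1 changed, to 0x6. In OFB, a change in C_i flips the same bit in P_i only; the keystream is unaffected. Decrypting the received ciphertext:
P0: S = E(K, 0xC) = 0xC; 0x2 ⊕ 0xC = 0xE.
P1: S = E(K, 0xC) = 0xC; 0x6 ⊕ 0xC = 0xA.
P2: S = E(K, 0xC) = 0xC; 0x6 ⊕ 0xC = 0xA.
Blocks that differ from the original plaintext: P1.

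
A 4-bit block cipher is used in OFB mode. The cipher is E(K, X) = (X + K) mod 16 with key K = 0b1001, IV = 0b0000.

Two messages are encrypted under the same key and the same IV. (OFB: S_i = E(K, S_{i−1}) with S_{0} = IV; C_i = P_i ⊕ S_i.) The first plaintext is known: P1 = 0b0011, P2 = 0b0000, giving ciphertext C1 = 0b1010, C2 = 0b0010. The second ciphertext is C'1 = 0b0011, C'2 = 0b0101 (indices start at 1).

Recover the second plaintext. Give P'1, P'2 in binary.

In OFB with a reused IV, both messages share the same keystream S_i, so C_i ⊕ C'_i = P_i ⊕ P'_i and thus P'_i = P_i ⊕ C_i ⊕ C'_i.
P'1: 0b0011 ⊕ 0b1010 ⊕ 0b0011 = 0b1010.
P'2: 0b0000 ⊕ 0b0010 ⊕ 0b0101 = 0b0111.

P'1 = 0b1010, P'2 = 0b0111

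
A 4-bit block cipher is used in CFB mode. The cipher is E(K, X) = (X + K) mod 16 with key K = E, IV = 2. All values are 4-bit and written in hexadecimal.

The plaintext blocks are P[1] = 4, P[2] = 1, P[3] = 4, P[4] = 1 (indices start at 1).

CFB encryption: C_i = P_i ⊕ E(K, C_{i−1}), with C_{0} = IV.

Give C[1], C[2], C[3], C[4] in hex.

C[1] = 4, C[2] = 3, C[3] = 5, C[4] = 2

C[1]: E(K, 2) = 0; 4 ⊕ 0 = 4.
C[2]: E(K, 4) = 2; 1 ⊕ 2 = 3.
C[3]: E(K, 3) = 1; 4 ⊕ 1 = 5.
C[4]: E(K, 5) = 3; 1 ⊕ 3 = 2.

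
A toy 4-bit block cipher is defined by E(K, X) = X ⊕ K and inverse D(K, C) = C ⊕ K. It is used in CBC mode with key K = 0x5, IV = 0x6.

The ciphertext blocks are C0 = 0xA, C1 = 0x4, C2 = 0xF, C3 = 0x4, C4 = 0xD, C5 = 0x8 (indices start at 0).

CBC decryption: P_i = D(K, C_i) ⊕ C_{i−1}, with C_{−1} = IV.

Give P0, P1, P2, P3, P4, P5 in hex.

P0 = 0x9, P1 = 0xB, P2 = 0xE, P3 = 0xE, P4 = 0xC, P5 = 0x0

P0: D(K, 0xA) = 0xF; 0xF ⊕ 0x6 = 0x9.
P1: D(K, 0x4) = 0x1; 0x1 ⊕ 0xA = 0xB.
P2: D(K, 0xF) = 0xA; 0xA ⊕ 0x4 = 0xE.
P3: D(K, 0x4) = 0x1; 0x1 ⊕ 0xF = 0xE.
P4: D(K, 0xD) = 0x8; 0x8 ⊕ 0x4 = 0xC.
P5: D(K, 0x8) = 0xD; 0xD ⊕ 0xD = 0x0.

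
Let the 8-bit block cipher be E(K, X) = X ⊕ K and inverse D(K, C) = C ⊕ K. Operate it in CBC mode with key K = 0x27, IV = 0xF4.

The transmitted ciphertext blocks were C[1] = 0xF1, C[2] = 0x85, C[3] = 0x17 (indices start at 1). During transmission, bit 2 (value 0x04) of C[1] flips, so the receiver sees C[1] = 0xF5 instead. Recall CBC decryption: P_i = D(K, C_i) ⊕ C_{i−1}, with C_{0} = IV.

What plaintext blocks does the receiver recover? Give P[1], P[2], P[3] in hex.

Only C[1] changed, to 0xF5. In CBC, a change in C_i garbles P_i and flips the same bit in P_{i+1}. Decrypting the received ciphertext:
P[1]: D(K, 0xF5) = 0xD2; 0xD2 ⊕ 0xF4 = 0x26.
P[2]: D(K, 0x85) = 0xA2; 0xA2 ⊕ 0xF5 = 0x57.
P[3]: D(K, 0x17) = 0x30; 0x30 ⊕ 0x85 = 0xB5.
Blocks that differ from the original plaintext: P[1], P[2].

P[1] = 0x26, P[2] = 0x57, P[3] = 0xB5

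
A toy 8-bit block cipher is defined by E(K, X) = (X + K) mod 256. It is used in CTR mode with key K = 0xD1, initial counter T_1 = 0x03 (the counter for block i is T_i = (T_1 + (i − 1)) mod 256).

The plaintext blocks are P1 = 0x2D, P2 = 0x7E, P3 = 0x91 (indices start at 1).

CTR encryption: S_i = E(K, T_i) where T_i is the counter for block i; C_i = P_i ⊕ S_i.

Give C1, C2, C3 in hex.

C1 = 0xF9, C2 = 0xAB, C3 = 0x47

C1: T = 0x03, S = E(K, T) = 0xD4; 0x2D ⊕ 0xD4 = 0xF9.
C2: T = 0x04, S = E(K, T) = 0xD5; 0x7E ⊕ 0xD5 = 0xAB.
C3: T = 0x05, S = E(K, T) = 0xD6; 0x91 ⊕ 0xD6 = 0x47.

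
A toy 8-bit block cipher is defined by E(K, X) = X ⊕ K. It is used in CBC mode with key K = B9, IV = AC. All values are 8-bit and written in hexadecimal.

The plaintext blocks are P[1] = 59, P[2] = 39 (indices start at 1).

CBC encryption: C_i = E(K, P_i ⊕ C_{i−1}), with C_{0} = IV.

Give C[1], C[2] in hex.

C[1]: P[1] ⊕ AC = F5; E(K, F5) = 4C.
C[2]: P[2] ⊕ 4C = 75; E(K, 75) = CC.

C[1] = 4C, C[2] = CC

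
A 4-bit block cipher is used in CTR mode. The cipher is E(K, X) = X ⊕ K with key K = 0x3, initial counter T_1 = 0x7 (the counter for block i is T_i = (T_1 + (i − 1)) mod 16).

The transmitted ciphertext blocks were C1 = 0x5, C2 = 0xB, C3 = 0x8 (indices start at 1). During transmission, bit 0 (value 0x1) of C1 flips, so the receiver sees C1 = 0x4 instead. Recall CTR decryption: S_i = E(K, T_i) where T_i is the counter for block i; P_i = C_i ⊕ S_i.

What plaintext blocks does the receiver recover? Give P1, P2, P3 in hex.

P1 = 0x0, P2 = 0x0, P3 = 0x2

Only C1 changed, to 0x4. In CTR, a change in C_i flips the same bit in P_i only; the keystream is unaffected. Decrypting the received ciphertext:
P1: T = 0x7, S = E(K, T) = 0x4; 0x4 ⊕ 0x4 = 0x0.
P2: T = 0x8, S = E(K, T) = 0xB; 0xB ⊕ 0xB = 0x0.
P3: T = 0x9, S = E(K, T) = 0xA; 0x8 ⊕ 0xA = 0x2.
Blocks that differ from the original plaintext: P1.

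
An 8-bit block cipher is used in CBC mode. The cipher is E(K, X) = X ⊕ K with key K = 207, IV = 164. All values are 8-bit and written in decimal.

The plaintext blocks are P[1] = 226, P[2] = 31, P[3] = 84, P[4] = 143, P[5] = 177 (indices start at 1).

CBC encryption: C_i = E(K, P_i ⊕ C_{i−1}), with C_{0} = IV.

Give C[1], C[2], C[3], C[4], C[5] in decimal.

C[1] = 137, C[2] = 89, C[3] = 194, C[4] = 130, C[5] = 252

C[1]: P[1] ⊕ 164 = 70; E(K, 70) = 137.
C[2]: P[2] ⊕ 137 = 150; E(K, 150) = 89.
C[3]: P[3] ⊕ 89 = 13; E(K, 13) = 194.
C[4]: P[4] ⊕ 194 = 77; E(K, 77) = 130.
C[5]: P[5] ⊕ 130 = 51; E(K, 51) = 252.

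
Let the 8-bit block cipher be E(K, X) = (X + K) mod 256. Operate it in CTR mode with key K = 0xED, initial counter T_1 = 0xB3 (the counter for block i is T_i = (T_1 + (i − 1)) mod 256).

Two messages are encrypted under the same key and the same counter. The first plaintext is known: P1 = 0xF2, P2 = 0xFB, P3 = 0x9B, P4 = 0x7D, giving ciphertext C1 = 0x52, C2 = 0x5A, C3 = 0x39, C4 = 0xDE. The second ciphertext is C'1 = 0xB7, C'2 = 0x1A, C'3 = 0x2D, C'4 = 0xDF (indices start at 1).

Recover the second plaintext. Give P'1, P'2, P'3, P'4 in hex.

P'1 = 0x17, P'2 = 0xBB, P'3 = 0x8F, P'4 = 0x7C

In CTR with a reused counter, both messages share the same keystream S_i, so C_i ⊕ C'_i = P_i ⊕ P'_i and thus P'_i = P_i ⊕ C_i ⊕ C'_i.
P'1: 0xF2 ⊕ 0x52 ⊕ 0xB7 = 0x17.
P'2: 0xFB ⊕ 0x5A ⊕ 0x1A = 0xBB.
P'3: 0x9B ⊕ 0x39 ⊕ 0x2D = 0x8F.
P'4: 0x7D ⊕ 0xDE ⊕ 0xDF = 0x7C.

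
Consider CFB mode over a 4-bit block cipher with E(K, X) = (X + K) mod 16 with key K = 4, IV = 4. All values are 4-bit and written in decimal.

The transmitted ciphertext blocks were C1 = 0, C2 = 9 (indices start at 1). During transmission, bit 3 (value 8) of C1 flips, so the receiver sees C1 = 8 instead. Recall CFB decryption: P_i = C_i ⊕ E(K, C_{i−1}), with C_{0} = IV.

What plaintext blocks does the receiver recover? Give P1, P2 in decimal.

P1 = 0, P2 = 5

Only C1 changed, to 8. In CFB, a change in C_i flips the same bit in P_i and garbles P_{i+1}. Decrypting the received ciphertext:
P1: E(K, 4) = 8; 8 ⊕ 8 = 0.
P2: E(K, 8) = 12; 9 ⊕ 12 = 5.
Blocks that differ from the original plaintext: P1, P2.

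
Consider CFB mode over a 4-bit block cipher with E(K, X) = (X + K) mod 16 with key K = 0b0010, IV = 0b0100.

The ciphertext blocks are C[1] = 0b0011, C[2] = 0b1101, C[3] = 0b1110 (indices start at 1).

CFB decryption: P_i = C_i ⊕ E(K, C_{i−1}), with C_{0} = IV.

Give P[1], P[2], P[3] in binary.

P[1] = 0b0101, P[2] = 0b1000, P[3] = 0b0001

P[1]: E(K, 0b0100) = 0b0110; 0b0011 ⊕ 0b0110 = 0b0101.
P[2]: E(K, 0b0011) = 0b0101; 0b1101 ⊕ 0b0101 = 0b1000.
P[3]: E(K, 0b1101) = 0b1111; 0b1110 ⊕ 0b1111 = 0b0001.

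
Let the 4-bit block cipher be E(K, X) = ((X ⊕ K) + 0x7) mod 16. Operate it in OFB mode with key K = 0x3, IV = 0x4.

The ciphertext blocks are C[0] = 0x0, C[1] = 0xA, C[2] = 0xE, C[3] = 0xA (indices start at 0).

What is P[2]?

P[2] = 0x0

OFB decryption: S_i = E(K, S_{i−1}) with S_{−1} = IV; P_i = C_i ⊕ S_i.
P[0]: S = E(K, 0x4) = 0xE; 0x0 ⊕ 0xE = 0xE.
P[1]: S = E(K, 0xE) = 0x4; 0xA ⊕ 0x4 = 0xE.
P[2]: S = E(K, 0x4) = 0xE; 0xE ⊕ 0xE = 0x0.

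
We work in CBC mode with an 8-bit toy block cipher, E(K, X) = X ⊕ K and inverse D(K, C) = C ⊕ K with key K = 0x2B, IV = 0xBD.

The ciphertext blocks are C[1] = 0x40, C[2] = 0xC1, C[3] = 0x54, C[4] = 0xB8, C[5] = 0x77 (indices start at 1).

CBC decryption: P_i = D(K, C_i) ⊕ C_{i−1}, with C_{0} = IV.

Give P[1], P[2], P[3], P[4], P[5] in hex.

P[1]: D(K, 0x40) = 0x6B; 0x6B ⊕ 0xBD = 0xD6.
P[2]: D(K, 0xC1) = 0xEA; 0xEA ⊕ 0x40 = 0xAA.
P[3]: D(K, 0x54) = 0x7F; 0x7F ⊕ 0xC1 = 0xBE.
P[4]: D(K, 0xB8) = 0x93; 0x93 ⊕ 0x54 = 0xC7.
P[5]: D(K, 0x77) = 0x5C; 0x5C ⊕ 0xB8 = 0xE4.

P[1] = 0xD6, P[2] = 0xAA, P[3] = 0xBE, P[4] = 0xC7, P[5] = 0xE4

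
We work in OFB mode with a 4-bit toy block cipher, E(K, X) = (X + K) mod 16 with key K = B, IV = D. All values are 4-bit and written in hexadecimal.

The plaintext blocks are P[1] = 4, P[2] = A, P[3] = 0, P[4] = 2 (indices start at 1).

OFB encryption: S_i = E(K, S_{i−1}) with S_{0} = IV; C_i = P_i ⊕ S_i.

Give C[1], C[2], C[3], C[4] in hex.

C[1]: S = E(K, D) = 8; 4 ⊕ 8 = C.
C[2]: S = E(K, 8) = 3; A ⊕ 3 = 9.
C[3]: S = E(K, 3) = E; 0 ⊕ E = E.
C[4]: S = E(K, E) = 9; 2 ⊕ 9 = B.

C[1] = C, C[2] = 9, C[3] = E, C[4] = B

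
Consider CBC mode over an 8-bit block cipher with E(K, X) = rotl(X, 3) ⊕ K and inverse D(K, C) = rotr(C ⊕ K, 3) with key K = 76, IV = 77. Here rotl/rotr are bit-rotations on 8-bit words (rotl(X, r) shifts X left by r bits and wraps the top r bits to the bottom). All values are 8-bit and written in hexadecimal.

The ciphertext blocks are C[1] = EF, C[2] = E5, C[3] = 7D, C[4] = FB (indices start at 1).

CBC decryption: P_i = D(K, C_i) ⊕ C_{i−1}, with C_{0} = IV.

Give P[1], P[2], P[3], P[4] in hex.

P[1]: D(K, EF) = 33; 33 ⊕ 77 = 44.
P[2]: D(K, E5) = 72; 72 ⊕ EF = 9D.
P[3]: D(K, 7D) = 61; 61 ⊕ E5 = 84.
P[4]: D(K, FB) = B1; B1 ⊕ 7D = CC.

P[1] = 44, P[2] = 9D, P[3] = 84, P[4] = CC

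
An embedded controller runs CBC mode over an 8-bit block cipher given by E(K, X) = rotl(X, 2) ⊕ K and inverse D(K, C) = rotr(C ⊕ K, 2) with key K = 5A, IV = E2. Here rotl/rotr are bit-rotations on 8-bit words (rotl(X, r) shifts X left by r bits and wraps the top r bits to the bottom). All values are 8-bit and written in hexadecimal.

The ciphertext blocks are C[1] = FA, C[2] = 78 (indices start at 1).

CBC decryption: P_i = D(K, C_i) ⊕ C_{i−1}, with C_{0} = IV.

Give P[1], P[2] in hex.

P[1]: D(K, FA) = 28; 28 ⊕ E2 = CA.
P[2]: D(K, 78) = 88; 88 ⊕ FA = 72.

P[1] = CA, P[2] = 72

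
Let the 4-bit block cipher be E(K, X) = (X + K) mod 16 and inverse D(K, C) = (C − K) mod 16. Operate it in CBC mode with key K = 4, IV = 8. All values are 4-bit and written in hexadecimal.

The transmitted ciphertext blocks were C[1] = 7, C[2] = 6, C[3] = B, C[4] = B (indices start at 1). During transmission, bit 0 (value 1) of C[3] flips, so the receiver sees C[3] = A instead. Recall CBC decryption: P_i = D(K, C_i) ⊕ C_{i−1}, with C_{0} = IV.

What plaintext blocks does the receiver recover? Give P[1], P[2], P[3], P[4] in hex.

P[1] = B, P[2] = 5, P[3] = 0, P[4] = D

Only C[3] changed, to A. In CBC, a change in C_i garbles P_i and flips the same bit in P_{i+1}. Decrypting the received ciphertext:
P[1]: D(K, 7) = 3; 3 ⊕ 8 = B.
P[2]: D(K, 6) = 2; 2 ⊕ 7 = 5.
P[3]: D(K, A) = 6; 6 ⊕ 6 = 0.
P[4]: D(K, B) = 7; 7 ⊕ A = D.
Blocks that differ from the original plaintext: P[3], P[4].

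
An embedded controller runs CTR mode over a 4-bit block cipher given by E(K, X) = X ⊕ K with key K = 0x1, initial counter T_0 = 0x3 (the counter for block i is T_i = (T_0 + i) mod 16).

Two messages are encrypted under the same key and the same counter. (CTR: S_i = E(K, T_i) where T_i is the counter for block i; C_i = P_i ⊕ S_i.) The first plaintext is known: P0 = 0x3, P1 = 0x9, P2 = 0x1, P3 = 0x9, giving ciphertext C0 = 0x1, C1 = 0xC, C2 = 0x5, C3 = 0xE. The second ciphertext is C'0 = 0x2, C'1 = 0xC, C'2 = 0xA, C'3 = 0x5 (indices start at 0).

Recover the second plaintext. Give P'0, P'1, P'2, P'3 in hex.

In CTR with a reused counter, both messages share the same keystream S_i, so C_i ⊕ C'_i = P_i ⊕ P'_i and thus P'_i = P_i ⊕ C_i ⊕ C'_i.
P'0: 0x3 ⊕ 0x1 ⊕ 0x2 = 0x0.
P'1: 0x9 ⊕ 0xC ⊕ 0xC = 0x9.
P'2: 0x1 ⊕ 0x5 ⊕ 0xA = 0xE.
P'3: 0x9 ⊕ 0xE ⊕ 0x5 = 0x2.

P'0 = 0x0, P'1 = 0x9, P'2 = 0xE, P'3 = 0x2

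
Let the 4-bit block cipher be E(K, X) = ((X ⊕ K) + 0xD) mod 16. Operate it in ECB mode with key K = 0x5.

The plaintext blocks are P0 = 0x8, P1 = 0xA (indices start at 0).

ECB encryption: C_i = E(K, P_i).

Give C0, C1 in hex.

C0: E(K, 0x8) = 0xA.
C1: E(K, 0xA) = 0xC.

C0 = 0xA, C1 = 0xC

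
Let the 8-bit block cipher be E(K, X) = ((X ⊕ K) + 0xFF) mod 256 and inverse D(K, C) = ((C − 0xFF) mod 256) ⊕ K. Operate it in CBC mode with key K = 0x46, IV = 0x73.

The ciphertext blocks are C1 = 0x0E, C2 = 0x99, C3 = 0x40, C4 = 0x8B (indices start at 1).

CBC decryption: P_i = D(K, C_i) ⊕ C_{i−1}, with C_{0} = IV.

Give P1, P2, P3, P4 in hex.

P1: D(K, 0x0E) = 0x49; 0x49 ⊕ 0x73 = 0x3A.
P2: D(K, 0x99) = 0xDC; 0xDC ⊕ 0x0E = 0xD2.
P3: D(K, 0x40) = 0x07; 0x07 ⊕ 0x99 = 0x9E.
P4: D(K, 0x8B) = 0xCA; 0xCA ⊕ 0x40 = 0x8A.

P1 = 0x3A, P2 = 0xD2, P3 = 0x9E, P4 = 0x8A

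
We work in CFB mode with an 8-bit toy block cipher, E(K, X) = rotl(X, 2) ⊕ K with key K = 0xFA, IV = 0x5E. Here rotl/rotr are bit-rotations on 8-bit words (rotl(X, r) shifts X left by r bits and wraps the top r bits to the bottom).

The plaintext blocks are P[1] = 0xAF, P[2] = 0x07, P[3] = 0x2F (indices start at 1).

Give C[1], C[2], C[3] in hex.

C[1] = 0x2C, C[2] = 0x4D, C[3] = 0xE0

CFB encryption: C_i = P_i ⊕ E(K, C_{i−1}), with C_{0} = IV.
C[1]: E(K, 0x5E) = 0x83; 0xAF ⊕ 0x83 = 0x2C.
C[2]: E(K, 0x2C) = 0x4A; 0x07 ⊕ 0x4A = 0x4D.
C[3]: E(K, 0x4D) = 0xCF; 0x2F ⊕ 0xCF = 0xE0.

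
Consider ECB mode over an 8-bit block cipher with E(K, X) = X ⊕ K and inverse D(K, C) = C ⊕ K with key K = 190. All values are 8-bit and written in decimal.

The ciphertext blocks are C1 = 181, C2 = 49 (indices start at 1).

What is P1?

P1 = 11

ECB decryption: P_i = D(K, C_i).
P1: D(K, 181) = 11.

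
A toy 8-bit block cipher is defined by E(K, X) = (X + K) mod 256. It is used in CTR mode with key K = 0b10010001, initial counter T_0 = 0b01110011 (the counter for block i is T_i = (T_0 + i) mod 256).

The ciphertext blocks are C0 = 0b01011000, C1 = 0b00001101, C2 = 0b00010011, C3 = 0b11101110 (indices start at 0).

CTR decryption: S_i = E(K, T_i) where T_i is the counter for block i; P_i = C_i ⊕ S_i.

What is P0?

P0: T = 0b01110011, S = E(K, T) = 0b00000100; 0b01011000 ⊕ 0b00000100 = 0b01011100.

P0 = 0b01011100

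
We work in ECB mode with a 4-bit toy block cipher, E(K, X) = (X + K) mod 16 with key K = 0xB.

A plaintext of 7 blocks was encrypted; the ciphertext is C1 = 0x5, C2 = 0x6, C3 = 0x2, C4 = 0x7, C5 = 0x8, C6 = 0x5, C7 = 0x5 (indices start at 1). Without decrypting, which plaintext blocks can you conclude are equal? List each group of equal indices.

ECB encrypts each block independently with the same key, so equal ciphertext blocks imply equal plaintext blocks.
C1 = C6 = C7 = 0x5, so P1 = P6 = P7.

P1 = P6 = P7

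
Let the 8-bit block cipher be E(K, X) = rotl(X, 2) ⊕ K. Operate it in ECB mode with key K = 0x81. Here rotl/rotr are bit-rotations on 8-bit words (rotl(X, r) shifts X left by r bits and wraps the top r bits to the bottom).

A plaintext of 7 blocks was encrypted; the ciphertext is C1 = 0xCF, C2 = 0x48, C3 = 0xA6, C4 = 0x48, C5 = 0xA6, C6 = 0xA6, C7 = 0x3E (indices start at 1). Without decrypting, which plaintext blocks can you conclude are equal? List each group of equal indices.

P2 = P4; P3 = P5 = P6

ECB encrypts each block independently with the same key, so equal ciphertext blocks imply equal plaintext blocks.
C2 = C4 = 0x48, so P2 = P4.
C3 = C5 = C6 = 0xA6, so P3 = P5 = P6.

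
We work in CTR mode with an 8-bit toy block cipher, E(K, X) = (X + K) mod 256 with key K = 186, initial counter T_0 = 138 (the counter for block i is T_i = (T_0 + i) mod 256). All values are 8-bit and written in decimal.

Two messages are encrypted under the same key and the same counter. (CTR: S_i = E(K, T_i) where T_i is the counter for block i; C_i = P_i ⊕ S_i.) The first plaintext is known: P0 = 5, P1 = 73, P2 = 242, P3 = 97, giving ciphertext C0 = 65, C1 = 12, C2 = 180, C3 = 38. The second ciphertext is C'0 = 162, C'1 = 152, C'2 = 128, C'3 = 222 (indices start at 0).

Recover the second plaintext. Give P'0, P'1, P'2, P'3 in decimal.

In CTR with a reused counter, both messages share the same keystream S_i, so C_i ⊕ C'_i = P_i ⊕ P'_i and thus P'_i = P_i ⊕ C_i ⊕ C'_i.
P'0: 5 ⊕ 65 ⊕ 162 = 230.
P'1: 73 ⊕ 12 ⊕ 152 = 221.
P'2: 242 ⊕ 180 ⊕ 128 = 198.
P'3: 97 ⊕ 38 ⊕ 222 = 153.

P'0 = 230, P'1 = 221, P'2 = 198, P'3 = 153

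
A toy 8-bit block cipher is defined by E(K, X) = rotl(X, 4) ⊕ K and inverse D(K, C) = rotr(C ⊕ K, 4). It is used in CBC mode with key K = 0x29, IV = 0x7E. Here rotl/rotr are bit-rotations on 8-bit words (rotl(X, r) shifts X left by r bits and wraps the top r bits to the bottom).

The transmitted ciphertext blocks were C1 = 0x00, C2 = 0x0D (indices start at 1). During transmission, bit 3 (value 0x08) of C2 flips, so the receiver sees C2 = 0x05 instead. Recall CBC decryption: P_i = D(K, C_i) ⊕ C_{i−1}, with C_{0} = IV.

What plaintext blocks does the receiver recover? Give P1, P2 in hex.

Only C2 changed, to 0x05. In CBC, a change in C_i garbles P_i and flips the same bit in P_{i+1}. Decrypting the received ciphertext:
P1: D(K, 0x00) = 0x92; 0x92 ⊕ 0x7E = 0xEC.
P2: D(K, 0x05) = 0xC2; 0xC2 ⊕ 0x00 = 0xC2.
Blocks that differ from the original plaintext: P2.

P1 = 0xEC, P2 = 0xC2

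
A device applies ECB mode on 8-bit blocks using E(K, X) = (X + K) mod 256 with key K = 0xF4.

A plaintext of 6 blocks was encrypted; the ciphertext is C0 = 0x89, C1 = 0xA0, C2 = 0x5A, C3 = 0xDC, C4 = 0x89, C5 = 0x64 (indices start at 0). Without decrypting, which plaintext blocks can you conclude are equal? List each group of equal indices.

ECB encrypts each block independently with the same key, so equal ciphertext blocks imply equal plaintext blocks.
C0 = C4 = 0x89, so P0 = P4.

P0 = P4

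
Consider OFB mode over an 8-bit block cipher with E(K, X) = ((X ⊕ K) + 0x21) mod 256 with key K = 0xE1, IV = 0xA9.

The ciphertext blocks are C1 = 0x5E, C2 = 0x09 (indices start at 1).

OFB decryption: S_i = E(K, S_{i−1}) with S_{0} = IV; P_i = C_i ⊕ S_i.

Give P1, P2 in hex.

P1: S = E(K, 0xA9) = 0x69; 0x5E ⊕ 0x69 = 0x37.
P2: S = E(K, 0x69) = 0xA9; 0x09 ⊕ 0xA9 = 0xA0.

P1 = 0x37, P2 = 0xA0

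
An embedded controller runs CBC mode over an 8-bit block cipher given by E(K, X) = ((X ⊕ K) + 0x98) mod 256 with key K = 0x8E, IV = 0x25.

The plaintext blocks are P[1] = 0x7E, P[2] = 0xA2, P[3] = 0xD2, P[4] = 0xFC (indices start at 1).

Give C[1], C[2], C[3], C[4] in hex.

C[1] = 0x6D, C[2] = 0xD9, C[3] = 0x1D, C[4] = 0x07

CBC encryption: C_i = E(K, P_i ⊕ C_{i−1}), with C_{0} = IV.
C[1]: P[1] ⊕ 0x25 = 0x5B; E(K, 0x5B) = 0x6D.
C[2]: P[2] ⊕ 0x6D = 0xCF; E(K, 0xCF) = 0xD9.
C[3]: P[3] ⊕ 0xD9 = 0x0B; E(K, 0x0B) = 0x1D.
C[4]: P[4] ⊕ 0x1D = 0xE1; E(K, 0xE1) = 0x07.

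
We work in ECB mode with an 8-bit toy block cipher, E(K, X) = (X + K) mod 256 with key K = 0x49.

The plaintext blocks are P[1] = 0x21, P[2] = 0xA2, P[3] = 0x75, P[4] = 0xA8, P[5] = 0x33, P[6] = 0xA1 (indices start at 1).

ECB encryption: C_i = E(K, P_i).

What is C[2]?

C[2] = 0xEB

C[2]: E(K, 0xA2) = 0xEB.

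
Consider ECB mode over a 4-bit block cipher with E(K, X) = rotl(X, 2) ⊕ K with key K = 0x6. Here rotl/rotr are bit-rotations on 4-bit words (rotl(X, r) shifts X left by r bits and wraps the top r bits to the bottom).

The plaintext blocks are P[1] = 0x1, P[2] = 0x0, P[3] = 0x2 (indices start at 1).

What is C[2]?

C[2] = 0x6

ECB encryption: C_i = E(K, P_i).
C[2]: E(K, 0x0) = 0x6.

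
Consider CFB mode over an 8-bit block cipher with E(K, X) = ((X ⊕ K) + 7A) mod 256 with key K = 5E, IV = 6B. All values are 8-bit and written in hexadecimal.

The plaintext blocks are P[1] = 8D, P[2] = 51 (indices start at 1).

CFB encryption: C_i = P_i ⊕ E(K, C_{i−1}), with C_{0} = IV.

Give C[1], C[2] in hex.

C[1] = 22, C[2] = A7

C[1]: E(K, 6B) = AF; 8D ⊕ AF = 22.
C[2]: E(K, 22) = F6; 51 ⊕ F6 = A7.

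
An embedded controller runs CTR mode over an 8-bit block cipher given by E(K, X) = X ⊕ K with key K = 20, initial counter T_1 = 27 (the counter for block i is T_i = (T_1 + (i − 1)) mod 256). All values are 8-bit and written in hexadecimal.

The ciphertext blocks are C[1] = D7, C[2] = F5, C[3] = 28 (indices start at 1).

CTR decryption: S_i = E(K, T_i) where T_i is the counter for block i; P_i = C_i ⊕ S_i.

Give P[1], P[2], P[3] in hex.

P[1] = D0, P[2] = FD, P[3] = 21

P[1]: T = 27, S = E(K, T) = 07; D7 ⊕ 07 = D0.
P[2]: T = 28, S = E(K, T) = 08; F5 ⊕ 08 = FD.
P[3]: T = 29, S = E(K, T) = 09; 28 ⊕ 09 = 21.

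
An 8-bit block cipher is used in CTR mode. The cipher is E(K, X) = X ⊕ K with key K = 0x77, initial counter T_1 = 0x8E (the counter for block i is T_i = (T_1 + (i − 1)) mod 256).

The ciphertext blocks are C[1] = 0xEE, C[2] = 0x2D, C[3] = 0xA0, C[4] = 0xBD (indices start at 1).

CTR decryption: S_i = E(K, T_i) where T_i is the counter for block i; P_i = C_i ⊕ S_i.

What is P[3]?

P[3] = 0x47

P[3]: T = 0x90, S = E(K, T) = 0xE7; 0xA0 ⊕ 0xE7 = 0x47.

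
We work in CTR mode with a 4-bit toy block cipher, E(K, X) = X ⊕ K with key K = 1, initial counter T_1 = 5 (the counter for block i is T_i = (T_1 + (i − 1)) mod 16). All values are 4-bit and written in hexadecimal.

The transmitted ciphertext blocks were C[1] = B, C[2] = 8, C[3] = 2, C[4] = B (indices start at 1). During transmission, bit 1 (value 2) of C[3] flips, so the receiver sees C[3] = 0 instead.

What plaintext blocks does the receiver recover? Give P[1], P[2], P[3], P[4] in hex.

P[1] = F, P[2] = F, P[3] = 6, P[4] = 2

CTR decryption: S_i = E(K, T_i) where T_i is the counter for block i; P_i = C_i ⊕ S_i.
Only C[3] changed, to 0. In CTR, a change in C_i flips the same bit in P_i only; the keystream is unaffected. Decrypting the received ciphertext:
P[1]: T = 5, S = E(K, T) = 4; B ⊕ 4 = F.
P[2]: T = 6, S = E(K, T) = 7; 8 ⊕ 7 = F.
P[3]: T = 7, S = E(K, T) = 6; 0 ⊕ 6 = 6.
P[4]: T = 8, S = E(K, T) = 9; B ⊕ 9 = 2.
Blocks that differ from the original plaintext: P[3].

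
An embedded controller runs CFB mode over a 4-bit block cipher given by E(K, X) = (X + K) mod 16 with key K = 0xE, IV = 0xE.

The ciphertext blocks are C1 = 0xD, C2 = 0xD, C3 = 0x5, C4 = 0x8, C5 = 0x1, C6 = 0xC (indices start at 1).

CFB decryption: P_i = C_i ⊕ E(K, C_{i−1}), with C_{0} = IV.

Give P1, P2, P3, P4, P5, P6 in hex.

P1 = 0x1, P2 = 0x6, P3 = 0xE, P4 = 0xB, P5 = 0x7, P6 = 0x3

P1: E(K, 0xE) = 0xC; 0xD ⊕ 0xC = 0x1.
P2: E(K, 0xD) = 0xB; 0xD ⊕ 0xB = 0x6.
P3: E(K, 0xD) = 0xB; 0x5 ⊕ 0xB = 0xE.
P4: E(K, 0x5) = 0x3; 0x8 ⊕ 0x3 = 0xB.
P5: E(K, 0x8) = 0x6; 0x1 ⊕ 0x6 = 0x7.
P6: E(K, 0x1) = 0xF; 0xC ⊕ 0xF = 0x3.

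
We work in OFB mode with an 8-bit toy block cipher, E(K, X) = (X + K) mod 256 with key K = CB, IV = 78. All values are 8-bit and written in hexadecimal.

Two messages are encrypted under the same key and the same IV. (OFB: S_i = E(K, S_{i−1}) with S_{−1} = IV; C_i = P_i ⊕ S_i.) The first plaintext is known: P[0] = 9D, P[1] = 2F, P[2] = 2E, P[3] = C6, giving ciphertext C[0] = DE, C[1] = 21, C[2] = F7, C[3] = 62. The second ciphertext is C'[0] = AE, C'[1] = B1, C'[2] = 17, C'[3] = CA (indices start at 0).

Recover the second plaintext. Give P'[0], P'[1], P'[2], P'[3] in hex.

P'[0] = ED, P'[1] = BF, P'[2] = CE, P'[3] = 6E

In OFB with a reused IV, both messages share the same keystream S_i, so C_i ⊕ C'_i = P_i ⊕ P'_i and thus P'_i = P_i ⊕ C_i ⊕ C'_i.
P'[0]: 9D ⊕ DE ⊕ AE = ED.
P'[1]: 2F ⊕ 21 ⊕ B1 = BF.
P'[2]: 2E ⊕ F7 ⊕ 17 = CE.
P'[3]: C6 ⊕ 62 ⊕ CA = 6E.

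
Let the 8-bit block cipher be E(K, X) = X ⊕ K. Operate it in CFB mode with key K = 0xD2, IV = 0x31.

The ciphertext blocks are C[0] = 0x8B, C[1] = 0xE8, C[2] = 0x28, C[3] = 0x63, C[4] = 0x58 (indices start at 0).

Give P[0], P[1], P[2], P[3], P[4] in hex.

P[0] = 0x68, P[1] = 0xB1, P[2] = 0x12, P[3] = 0x99, P[4] = 0xE9

CFB decryption: P_i = C_i ⊕ E(K, C_{i−1}), with C_{−1} = IV.
P[0]: E(K, 0x31) = 0xE3; 0x8B ⊕ 0xE3 = 0x68.
P[1]: E(K, 0x8B) = 0x59; 0xE8 ⊕ 0x59 = 0xB1.
P[2]: E(K, 0xE8) = 0x3A; 0x28 ⊕ 0x3A = 0x12.
P[3]: E(K, 0x28) = 0xFA; 0x63 ⊕ 0xFA = 0x99.
P[4]: E(K, 0x63) = 0xB1; 0x58 ⊕ 0xB1 = 0xE9.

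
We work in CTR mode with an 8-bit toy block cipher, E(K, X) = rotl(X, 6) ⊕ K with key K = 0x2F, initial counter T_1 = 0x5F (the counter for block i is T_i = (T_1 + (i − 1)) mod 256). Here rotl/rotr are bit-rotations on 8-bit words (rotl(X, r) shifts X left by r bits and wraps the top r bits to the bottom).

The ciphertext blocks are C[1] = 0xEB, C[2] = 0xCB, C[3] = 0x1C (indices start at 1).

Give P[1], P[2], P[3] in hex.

CTR decryption: S_i = E(K, T_i) where T_i is the counter for block i; P_i = C_i ⊕ S_i.
P[1]: T = 0x5F, S = E(K, T) = 0xF8; 0xEB ⊕ 0xF8 = 0x13.
P[2]: T = 0x60, S = E(K, T) = 0x37; 0xCB ⊕ 0x37 = 0xFC.
P[3]: T = 0x61, S = E(K, T) = 0x77; 0x1C ⊕ 0x77 = 0x6B.

P[1] = 0x13, P[2] = 0xFC, P[3] = 0x6B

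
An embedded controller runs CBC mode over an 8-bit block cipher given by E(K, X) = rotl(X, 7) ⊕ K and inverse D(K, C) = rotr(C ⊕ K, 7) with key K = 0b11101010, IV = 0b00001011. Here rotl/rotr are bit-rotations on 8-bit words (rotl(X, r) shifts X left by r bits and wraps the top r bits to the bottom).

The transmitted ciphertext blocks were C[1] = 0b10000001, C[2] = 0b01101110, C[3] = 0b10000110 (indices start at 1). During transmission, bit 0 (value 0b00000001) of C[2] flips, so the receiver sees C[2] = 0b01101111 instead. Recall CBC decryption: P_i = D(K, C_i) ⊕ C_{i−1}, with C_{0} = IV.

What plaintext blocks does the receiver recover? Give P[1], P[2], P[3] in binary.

Only C[2] changed, to 0b01101111. In CBC, a change in C_i garbles P_i and flips the same bit in P_{i+1}. Decrypting the received ciphertext:
P[1]: D(K, 0b10000001) = 0b11010110; 0b11010110 ⊕ 0b00001011 = 0b11011101.
P[2]: D(K, 0b01101111) = 0b00001011; 0b00001011 ⊕ 0b10000001 = 0b10001010.
P[3]: D(K, 0b10000110) = 0b11011000; 0b11011000 ⊕ 0b01101111 = 0b10110111.
Blocks that differ from the original plaintext: P[2], P[3].

P[1] = 0b11011101, P[2] = 0b10001010, P[3] = 0b10110111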